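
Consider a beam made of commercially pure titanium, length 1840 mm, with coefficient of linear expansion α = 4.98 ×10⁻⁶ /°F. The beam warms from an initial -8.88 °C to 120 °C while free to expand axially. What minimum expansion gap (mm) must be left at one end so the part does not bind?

2.13 mm

Convert α: 4.98×10⁻⁶/°F × (9/5) = 8.96×10⁻⁶/K.
ΔT = 120 − (-8.88) = 128.9 K.
ΔL = α·L₀·ΔT = 8.96×10⁻⁶ × 1840 mm × 128.9 K = 2.13 mm.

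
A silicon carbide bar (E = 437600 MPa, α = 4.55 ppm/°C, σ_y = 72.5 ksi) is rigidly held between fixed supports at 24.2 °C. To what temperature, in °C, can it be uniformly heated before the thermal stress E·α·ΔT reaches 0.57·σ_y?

E = 437600 MPa = 437.6 GPa.
σ_y = 72.5 ksi = 499.9 MPa.
E·α·ΔT = 284.9 MPa ⇒ ΔT = 284.9 / (437.6×10³ × 4.55×10⁻⁶) = 143.1 K.
T = 24.2 + 143.1 = 167.3 °C.

167 °C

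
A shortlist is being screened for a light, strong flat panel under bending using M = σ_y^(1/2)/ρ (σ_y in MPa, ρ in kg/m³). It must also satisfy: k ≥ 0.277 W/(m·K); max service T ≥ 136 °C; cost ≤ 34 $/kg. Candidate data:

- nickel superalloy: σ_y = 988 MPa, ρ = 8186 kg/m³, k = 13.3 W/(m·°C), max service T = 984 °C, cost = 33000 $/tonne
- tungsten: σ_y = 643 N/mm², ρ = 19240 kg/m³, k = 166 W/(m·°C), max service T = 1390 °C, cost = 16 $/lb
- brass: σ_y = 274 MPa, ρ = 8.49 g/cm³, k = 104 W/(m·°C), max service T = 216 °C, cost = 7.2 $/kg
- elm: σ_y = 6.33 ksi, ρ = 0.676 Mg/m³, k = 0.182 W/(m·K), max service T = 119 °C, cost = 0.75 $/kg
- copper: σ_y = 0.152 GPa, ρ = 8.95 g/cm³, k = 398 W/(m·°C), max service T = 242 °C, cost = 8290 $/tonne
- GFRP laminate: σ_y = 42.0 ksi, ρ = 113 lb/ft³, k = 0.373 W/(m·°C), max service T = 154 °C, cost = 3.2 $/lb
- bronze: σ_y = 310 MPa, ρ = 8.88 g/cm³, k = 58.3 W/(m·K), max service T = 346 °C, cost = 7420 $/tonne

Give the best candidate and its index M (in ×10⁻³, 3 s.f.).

Screen on constraints: k ≥ 0.277 W/(m·K); max service T ≥ 136 °C; cost ≤ 34 $/kg. Survivors: nickel superalloy, brass, copper, GFRP laminate, bronze.
After converting to SI:
  nickel superalloy: σ_y = 988.0 MPa, ρ = 8186 kg/m³
  brass: σ_y = 274.0 MPa, ρ = 8490 kg/m³
  copper: σ_y = 152.0 MPa, ρ = 8950 kg/m³
  GFRP laminate: σ_y = 289.6 MPa, ρ = 1810 kg/m³
  bronze: σ_y = 310.0 MPa, ρ = 8880 kg/m³
  GFRP laminate: M = 9.40×10⁻³
  nickel superalloy: M = 3.84×10⁻³
  bronze: M = 1.98×10⁻³
  brass: M = 1.95×10⁻³
  copper: M = 1.38×10⁻³
GFRP laminate has the largest M.

GFRP laminate, M = 9.40×10⁻³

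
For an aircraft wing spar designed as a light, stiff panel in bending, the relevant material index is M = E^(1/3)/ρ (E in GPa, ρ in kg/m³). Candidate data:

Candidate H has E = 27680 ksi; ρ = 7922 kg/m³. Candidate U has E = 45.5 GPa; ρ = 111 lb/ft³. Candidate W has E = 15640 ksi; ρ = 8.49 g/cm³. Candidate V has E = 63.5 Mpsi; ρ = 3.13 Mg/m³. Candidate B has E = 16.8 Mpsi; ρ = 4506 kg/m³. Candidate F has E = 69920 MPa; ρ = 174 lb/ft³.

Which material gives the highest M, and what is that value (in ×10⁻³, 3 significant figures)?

candidate V, M = 2.43×10⁻³

In SI units:
  candidate H: E = 190.8 GPa, ρ = 7922 kg/m³
  candidate U: E = 45.50 GPa, ρ = 1778 kg/m³
  candidate W: E = 107.8 GPa, ρ = 8490 kg/m³
  candidate V: E = 437.8 GPa, ρ = 3130 kg/m³
  candidate B: E = 115.8 GPa, ρ = 4506 kg/m³
  candidate F: E = 69.92 GPa, ρ = 2787 kg/m³
  candidate V: M = 2.43×10⁻³
  candidate U: M = 2.01×10⁻³
  candidate F: M = 1.48×10⁻³
  candidate B: M = 1.08×10⁻³
  candidate H: M = 0.727×10⁻³
  candidate W: M = 0.561×10⁻³
Candidate V has the largest M.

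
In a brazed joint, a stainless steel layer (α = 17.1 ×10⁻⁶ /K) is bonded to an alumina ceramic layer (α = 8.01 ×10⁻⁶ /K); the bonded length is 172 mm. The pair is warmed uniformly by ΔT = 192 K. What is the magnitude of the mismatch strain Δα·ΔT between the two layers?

1.75×10⁻³

Δα = |17.1 − 8.01|×10⁻⁶/K = 9.09×10⁻⁶/K.
Mismatch strain = Δα·ΔT = 9.09×10⁻⁶ × 192.0 = 1.75×10⁻³.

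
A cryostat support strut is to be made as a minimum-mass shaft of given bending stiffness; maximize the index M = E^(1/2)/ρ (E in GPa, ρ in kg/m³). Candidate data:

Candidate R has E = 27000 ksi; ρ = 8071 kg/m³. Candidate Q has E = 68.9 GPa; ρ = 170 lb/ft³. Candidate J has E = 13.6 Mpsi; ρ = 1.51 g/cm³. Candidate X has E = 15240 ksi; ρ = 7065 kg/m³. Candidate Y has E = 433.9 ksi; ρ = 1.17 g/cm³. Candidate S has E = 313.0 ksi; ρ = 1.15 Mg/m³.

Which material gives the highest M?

candidate J

In SI units:
  candidate R: E = 186.2 GPa, ρ = 8071 kg/m³
  candidate Q: E = 68.90 GPa, ρ = 2723 kg/m³
  candidate J: E = 93.77 GPa, ρ = 1510 kg/m³
  candidate X: E = 105.1 GPa, ρ = 7065 kg/m³
  candidate Y: E = 2.992 GPa, ρ = 1170 kg/m³
  candidate S: E = 2.158 GPa, ρ = 1150 kg/m³
  candidate J: M = 6.41×10⁻³
  candidate Q: M = 3.05×10⁻³
  candidate R: M = 1.69×10⁻³
  candidate Y: M = 1.48×10⁻³
  candidate X: M = 1.45×10⁻³
  candidate S: M = 1.28×10⁻³
Candidate J ranks first.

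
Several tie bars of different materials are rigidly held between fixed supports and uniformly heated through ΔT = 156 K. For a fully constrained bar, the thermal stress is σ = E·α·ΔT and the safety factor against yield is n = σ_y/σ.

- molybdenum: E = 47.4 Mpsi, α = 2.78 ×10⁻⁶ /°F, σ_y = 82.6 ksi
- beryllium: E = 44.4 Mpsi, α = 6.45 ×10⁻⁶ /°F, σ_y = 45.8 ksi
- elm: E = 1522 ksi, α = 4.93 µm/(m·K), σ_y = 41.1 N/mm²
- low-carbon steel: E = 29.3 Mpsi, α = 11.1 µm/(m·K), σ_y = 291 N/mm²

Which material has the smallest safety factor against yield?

beryllium

In consistent units (E in GPa, α in ×10⁻⁶/K, σ_y in MPa):
  molybdenum: E = 326.8, α = 5.00, σ_y = 569.5 → σ = 255 MPa, n = 2.23
  beryllium: E = 306.1, α = 11.6, σ_y = 315.8 → σ = 554 MPa, n = 0.570
  elm: E = 10.49, α = 4.93, σ_y = 41.10 → σ = 8.07 MPa, n = 5.09
  low-carbon steel: E = 202.0, α = 11.1, σ_y = 291.0 → σ = 350 MPa, n = 0.832
The minimum is beryllium at n = 0.570.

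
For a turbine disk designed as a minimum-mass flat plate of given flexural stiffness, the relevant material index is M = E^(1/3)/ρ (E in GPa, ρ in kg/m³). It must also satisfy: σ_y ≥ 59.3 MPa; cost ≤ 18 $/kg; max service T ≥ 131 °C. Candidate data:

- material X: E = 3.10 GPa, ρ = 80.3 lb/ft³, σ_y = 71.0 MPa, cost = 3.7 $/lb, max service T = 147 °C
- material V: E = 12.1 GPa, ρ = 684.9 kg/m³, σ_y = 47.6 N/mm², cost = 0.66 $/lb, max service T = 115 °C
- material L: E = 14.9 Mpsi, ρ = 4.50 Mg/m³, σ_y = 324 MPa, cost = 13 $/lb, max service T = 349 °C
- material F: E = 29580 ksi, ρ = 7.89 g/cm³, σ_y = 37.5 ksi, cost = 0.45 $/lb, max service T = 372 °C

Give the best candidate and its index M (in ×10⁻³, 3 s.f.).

Screen on constraints: σ_y ≥ 59.3 MPa; cost ≤ 18 $/kg; max service T ≥ 131 °C. Survivors: material X, material F.
Normalizing units and computing the index:
  material X: E = 3.100 GPa, ρ = 1286 kg/m³
  material F: E = 203.9 GPa, ρ = 7890 kg/m³
  material X: M = 1.13×10⁻³
  material F: M = 0.746×10⁻³
The maximum is for material X.

material X, M = 1.13×10⁻³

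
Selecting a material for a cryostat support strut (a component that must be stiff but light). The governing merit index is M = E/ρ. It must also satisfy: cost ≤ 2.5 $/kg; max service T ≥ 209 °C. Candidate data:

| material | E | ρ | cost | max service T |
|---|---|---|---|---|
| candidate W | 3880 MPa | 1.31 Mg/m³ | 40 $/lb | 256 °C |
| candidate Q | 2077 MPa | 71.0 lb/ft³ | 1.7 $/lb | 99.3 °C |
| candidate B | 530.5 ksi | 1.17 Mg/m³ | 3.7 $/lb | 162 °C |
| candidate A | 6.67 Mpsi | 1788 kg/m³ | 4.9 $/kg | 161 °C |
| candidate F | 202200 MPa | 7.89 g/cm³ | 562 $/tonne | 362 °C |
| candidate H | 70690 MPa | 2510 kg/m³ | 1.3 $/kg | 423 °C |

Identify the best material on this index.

candidate H

Screen on constraints: cost ≤ 2.5 $/kg; max service T ≥ 209 °C. Survivors: candidate F, candidate H.
Convert each candidate to consistent units, then evaluate M:
  candidate F: E = 202.2 GPa, ρ = 7890 kg/m³
  candidate H: E = 70.69 GPa, ρ = 2510 kg/m³
  candidate H: M = 28.2 MN·m/kg
  candidate F: M = 25.6 MN·m/kg
Highest index: candidate H.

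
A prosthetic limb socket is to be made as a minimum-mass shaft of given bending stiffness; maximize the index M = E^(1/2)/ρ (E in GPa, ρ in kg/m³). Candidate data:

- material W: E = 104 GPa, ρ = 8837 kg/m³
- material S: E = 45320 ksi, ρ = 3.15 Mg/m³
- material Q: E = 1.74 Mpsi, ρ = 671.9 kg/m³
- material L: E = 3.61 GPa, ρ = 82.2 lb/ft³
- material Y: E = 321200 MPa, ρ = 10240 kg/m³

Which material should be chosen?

material S

Normalizing units and computing the index:
  material W: E = 104.0 GPa, ρ = 8837 kg/m³
  material S: E = 312.5 GPa, ρ = 3150 kg/m³
  material Q: E = 12.00 GPa, ρ = 671.9 kg/m³
  material L: E = 3.610 GPa, ρ = 1317 kg/m³
  material Y: E = 321.2 GPa, ρ = 10240 kg/m³
  material S: M = 5.61×10⁻³
  material Q: M = 5.16×10⁻³
  material Y: M = 1.75×10⁻³
  material L: M = 1.44×10⁻³
  material W: M = 1.15×10⁻³
Material S ranks first.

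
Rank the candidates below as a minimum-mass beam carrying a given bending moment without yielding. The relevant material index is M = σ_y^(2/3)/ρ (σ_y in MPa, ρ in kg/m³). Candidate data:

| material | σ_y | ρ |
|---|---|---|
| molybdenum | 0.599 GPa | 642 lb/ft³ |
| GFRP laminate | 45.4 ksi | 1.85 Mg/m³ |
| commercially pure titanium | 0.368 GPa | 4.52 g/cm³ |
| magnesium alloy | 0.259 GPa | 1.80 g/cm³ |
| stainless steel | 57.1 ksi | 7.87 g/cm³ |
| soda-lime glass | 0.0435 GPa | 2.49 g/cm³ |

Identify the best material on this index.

GFRP laminate

Convert each candidate to consistent units, then evaluate M:
  molybdenum: σ_y = 599.0 MPa, ρ = 10280 kg/m³
  GFRP laminate: σ_y = 313.0 MPa, ρ = 1850 kg/m³
  commercially pure titanium: σ_y = 368.0 MPa, ρ = 4520 kg/m³
  magnesium alloy: σ_y = 259.0 MPa, ρ = 1800 kg/m³
  stainless steel: σ_y = 393.7 MPa, ρ = 7870 kg/m³
  soda-lime glass: σ_y = 43.50 MPa, ρ = 2490 kg/m³
  GFRP laminate: M = 24.9×10⁻³
  magnesium alloy: M = 22.6×10⁻³
  commercially pure titanium: M = 11.4×10⁻³
  molybdenum: M = 6.91×10⁻³
  stainless steel: M = 6.83×10⁻³
  soda-lime glass: M = 4.97×10⁻³
The maximum is for GFRP laminate.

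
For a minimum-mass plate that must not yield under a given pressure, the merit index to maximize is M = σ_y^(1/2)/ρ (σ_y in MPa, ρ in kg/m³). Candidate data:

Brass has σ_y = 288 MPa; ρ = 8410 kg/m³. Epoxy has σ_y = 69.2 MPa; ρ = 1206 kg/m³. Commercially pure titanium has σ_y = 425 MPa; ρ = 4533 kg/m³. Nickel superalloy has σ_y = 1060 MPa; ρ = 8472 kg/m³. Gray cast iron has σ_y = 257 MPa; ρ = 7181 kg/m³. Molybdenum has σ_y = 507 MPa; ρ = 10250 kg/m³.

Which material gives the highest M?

epoxy

Per-candidate index values:
  epoxy: M = 6.90×10⁻³
  commercially pure titanium: M = 4.55×10⁻³
  nickel superalloy: M = 3.84×10⁻³
  gray cast iron: M = 2.23×10⁻³
  molybdenum: M = 2.20×10⁻³
  brass: M = 2.02×10⁻³
Epoxy ranks first.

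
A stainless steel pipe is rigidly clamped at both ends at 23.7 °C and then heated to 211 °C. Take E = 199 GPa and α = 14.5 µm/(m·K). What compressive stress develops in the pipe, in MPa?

540 MPa

ΔT = 187.3 K. Constrained thermal stress σ = E·α·ΔT = 199.0×10³ MPa × 14.5×10⁻⁶ × 187.3 = 540 MPa (compressive).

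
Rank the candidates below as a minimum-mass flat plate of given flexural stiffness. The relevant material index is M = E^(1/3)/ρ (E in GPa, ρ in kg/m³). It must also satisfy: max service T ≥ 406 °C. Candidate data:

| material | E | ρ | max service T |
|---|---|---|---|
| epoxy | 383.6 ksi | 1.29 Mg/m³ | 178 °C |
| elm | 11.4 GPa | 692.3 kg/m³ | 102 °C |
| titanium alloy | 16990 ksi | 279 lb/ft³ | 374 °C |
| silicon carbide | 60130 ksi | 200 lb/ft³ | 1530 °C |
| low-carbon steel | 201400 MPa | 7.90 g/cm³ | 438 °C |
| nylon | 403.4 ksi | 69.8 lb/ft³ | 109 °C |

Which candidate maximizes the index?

silicon carbide

Screen on constraints: max service T ≥ 406 °C. Survivors: silicon carbide, low-carbon steel.
Convert each candidate to consistent units, then evaluate M:
  silicon carbide: E = 414.6 GPa, ρ = 3204 kg/m³
  low-carbon steel: E = 201.4 GPa, ρ = 7900 kg/m³
  silicon carbide: M = 2.33×10⁻³
  low-carbon steel: M = 0.742×10⁻³
Silicon carbide ranks first.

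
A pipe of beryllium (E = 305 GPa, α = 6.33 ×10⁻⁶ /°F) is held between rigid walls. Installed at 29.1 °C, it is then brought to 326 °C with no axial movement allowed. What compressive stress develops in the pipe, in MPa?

α = 6.33×10⁻⁶/°F × 9/5 = 11.4×10⁻⁶/K.
ΔT = 296.9 K. Constrained thermal stress σ = E·α·ΔT = 305.0×10³ MPa × 11.4×10⁻⁶ × 296.9 = 1030 MPa (compressive).

1030 MPa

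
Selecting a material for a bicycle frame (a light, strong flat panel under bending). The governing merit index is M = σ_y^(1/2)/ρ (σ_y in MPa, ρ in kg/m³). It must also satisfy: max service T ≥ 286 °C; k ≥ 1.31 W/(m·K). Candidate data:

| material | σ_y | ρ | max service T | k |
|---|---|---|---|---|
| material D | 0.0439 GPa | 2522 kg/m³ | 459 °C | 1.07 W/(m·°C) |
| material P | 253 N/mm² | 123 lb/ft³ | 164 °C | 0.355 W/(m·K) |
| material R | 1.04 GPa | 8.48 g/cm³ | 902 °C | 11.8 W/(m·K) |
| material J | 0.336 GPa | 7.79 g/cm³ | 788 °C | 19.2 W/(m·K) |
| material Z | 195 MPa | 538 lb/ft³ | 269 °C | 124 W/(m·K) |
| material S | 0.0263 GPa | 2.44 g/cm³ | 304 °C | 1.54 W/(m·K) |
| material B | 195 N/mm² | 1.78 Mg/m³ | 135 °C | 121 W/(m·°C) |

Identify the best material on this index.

Screen on constraints: max service T ≥ 286 °C; k ≥ 1.31 W/(m·K). Survivors: material R, material J, material S.
Putting every candidate on a common basis:
  material R: σ_y = 1040 MPa, ρ = 8480 kg/m³
  material J: σ_y = 336.0 MPa, ρ = 7790 kg/m³
  material S: σ_y = 26.30 MPa, ρ = 2440 kg/m³
  material R: M = 3.80×10⁻³
  material J: M = 2.35×10⁻³
  material S: M = 2.10×10⁻³
Material R has the largest M.

material R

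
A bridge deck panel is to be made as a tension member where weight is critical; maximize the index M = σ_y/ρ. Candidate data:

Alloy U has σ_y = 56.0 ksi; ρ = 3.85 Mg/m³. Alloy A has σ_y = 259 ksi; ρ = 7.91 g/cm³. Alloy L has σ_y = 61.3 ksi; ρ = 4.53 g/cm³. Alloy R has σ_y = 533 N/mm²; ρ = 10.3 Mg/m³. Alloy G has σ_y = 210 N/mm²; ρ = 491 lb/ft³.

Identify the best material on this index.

alloy A

Normalizing units and computing the index:
  alloy U: σ_y = 386.1 MPa, ρ = 3850 kg/m³
  alloy A: σ_y = 1786 MPa, ρ = 7910 kg/m³
  alloy L: σ_y = 422.6 MPa, ρ = 4530 kg/m³
  alloy R: σ_y = 533.0 MPa, ρ = 10300 kg/m³
  alloy G: σ_y = 210.0 MPa, ρ = 7865 kg/m³
  alloy A: M = 226 kN·m/kg
  alloy U: M = 100 kN·m/kg
  alloy L: M = 93.3 kN·m/kg
  alloy R: M = 51.7 kN·m/kg
  alloy G: M = 26.7 kN·m/kg
Highest index: alloy A.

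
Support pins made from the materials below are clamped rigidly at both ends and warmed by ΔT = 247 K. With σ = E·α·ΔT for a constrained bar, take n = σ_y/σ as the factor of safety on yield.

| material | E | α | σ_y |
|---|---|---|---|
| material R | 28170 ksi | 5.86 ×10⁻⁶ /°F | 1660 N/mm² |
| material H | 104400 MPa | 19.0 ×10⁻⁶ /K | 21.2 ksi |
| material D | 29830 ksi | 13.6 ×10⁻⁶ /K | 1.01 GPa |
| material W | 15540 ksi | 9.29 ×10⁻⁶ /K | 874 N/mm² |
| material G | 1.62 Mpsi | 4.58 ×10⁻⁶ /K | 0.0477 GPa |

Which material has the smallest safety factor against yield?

material H

In consistent units (E in GPa, α in ×10⁻⁶/K, σ_y in MPa):
  material R: E = 194.2, α = 10.5, σ_y = 1660 → σ = 506 MPa, n = 3.28
  material H: E = 104.4, α = 19.0, σ_y = 146.2 → σ = 490 MPa, n = 0.298
  material D: E = 205.7, α = 13.6, σ_y = 1010 → σ = 691 MPa, n = 1.46
  material W: E = 107.1, α = 9.29, σ_y = 874.0 → σ = 246 MPa, n = 3.55
  material G: E = 11.17, α = 4.58, σ_y = 47.70 → σ = 12.6 MPa, n = 3.78
Smallest n: material H with n = 0.298.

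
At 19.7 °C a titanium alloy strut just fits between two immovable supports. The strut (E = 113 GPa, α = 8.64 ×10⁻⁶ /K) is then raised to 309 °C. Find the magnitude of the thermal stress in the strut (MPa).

282 MPa

ΔT = 289.3 K. Constrained thermal stress σ = E·α·ΔT = 113.0×10³ MPa × 8.64×10⁻⁶ × 289.3 = 282 MPa (compressive).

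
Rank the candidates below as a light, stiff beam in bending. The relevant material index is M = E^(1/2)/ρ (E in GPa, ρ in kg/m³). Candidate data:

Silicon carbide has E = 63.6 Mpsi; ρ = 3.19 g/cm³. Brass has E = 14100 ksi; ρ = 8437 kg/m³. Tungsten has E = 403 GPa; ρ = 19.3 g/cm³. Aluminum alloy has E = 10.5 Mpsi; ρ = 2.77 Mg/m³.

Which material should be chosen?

In SI units:
  silicon carbide: E = 438.5 GPa, ρ = 3190 kg/m³
  brass: E = 97.22 GPa, ρ = 8437 kg/m³
  tungsten: E = 403.0 GPa, ρ = 19300 kg/m³
  aluminum alloy: E = 72.39 GPa, ρ = 2770 kg/m³
  silicon carbide: M = 6.56×10⁻³
  aluminum alloy: M = 3.07×10⁻³
  brass: M = 1.17×10⁻³
  tungsten: M = 1.04×10⁻³
Silicon carbide has the largest M.

silicon carbide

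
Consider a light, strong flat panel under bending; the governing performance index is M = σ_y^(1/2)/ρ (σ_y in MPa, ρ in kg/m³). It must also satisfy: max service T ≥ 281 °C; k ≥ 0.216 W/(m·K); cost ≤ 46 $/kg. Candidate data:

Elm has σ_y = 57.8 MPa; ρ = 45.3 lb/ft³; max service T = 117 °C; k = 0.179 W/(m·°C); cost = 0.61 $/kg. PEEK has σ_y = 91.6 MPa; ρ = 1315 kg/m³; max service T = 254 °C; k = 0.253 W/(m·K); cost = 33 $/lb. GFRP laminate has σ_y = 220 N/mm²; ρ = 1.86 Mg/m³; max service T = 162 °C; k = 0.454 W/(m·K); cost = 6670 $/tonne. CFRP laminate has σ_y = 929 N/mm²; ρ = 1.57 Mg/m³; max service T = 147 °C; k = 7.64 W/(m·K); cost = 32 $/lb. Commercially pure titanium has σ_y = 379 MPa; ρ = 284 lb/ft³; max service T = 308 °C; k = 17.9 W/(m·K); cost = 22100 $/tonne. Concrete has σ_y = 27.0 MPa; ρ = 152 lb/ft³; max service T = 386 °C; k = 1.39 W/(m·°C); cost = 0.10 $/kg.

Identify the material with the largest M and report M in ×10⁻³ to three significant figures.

commercially pure titanium, M = 4.28×10⁻³

Screen on constraints: max service T ≥ 281 °C; k ≥ 0.216 W/(m·K); cost ≤ 46 $/kg. Survivors: commercially pure titanium, concrete.
In SI units:
  commercially pure titanium: σ_y = 379.0 MPa, ρ = 4549 kg/m³
  concrete: σ_y = 27.00 MPa, ρ = 2435 kg/m³
  commercially pure titanium: M = 4.28×10⁻³
  concrete: M = 2.13×10⁻³
Commercially pure titanium ranks first.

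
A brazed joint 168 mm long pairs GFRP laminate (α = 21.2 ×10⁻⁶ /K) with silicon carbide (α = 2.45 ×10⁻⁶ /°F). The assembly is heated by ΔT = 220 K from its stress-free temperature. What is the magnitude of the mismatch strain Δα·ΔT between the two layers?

3.69×10⁻³

silicon carbide: α = 2.45×10⁻⁶/°F × 9/5 = 4.41×10⁻⁶/K.
Δα = |21.2 − 4.41|×10⁻⁶/K = 16.8×10⁻⁶/K.
Mismatch strain = Δα·ΔT = 16.8×10⁻⁶ × 220.0 = 3.69×10⁻³.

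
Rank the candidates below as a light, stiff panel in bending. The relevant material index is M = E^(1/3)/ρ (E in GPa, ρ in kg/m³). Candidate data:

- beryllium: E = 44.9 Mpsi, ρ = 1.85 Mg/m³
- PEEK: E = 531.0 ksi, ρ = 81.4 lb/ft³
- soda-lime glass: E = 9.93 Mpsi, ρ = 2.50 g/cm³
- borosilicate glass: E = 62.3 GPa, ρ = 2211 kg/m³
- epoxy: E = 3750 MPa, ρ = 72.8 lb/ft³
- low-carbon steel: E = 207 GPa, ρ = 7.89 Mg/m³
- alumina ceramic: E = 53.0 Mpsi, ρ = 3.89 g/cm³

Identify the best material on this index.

beryllium

Putting every candidate on a common basis:
  beryllium: E = 309.6 GPa, ρ = 1850 kg/m³
  PEEK: E = 3.661 GPa, ρ = 1304 kg/m³
  soda-lime glass: E = 68.46 GPa, ρ = 2500 kg/m³
  borosilicate glass: E = 62.30 GPa, ρ = 2211 kg/m³
  epoxy: E = 3.750 GPa, ρ = 1166 kg/m³
  low-carbon steel: E = 207.0 GPa, ρ = 7890 kg/m³
  alumina ceramic: E = 365.4 GPa, ρ = 3890 kg/m³
  beryllium: M = 3.66×10⁻³
  alumina ceramic: M = 1.84×10⁻³
  borosilicate glass: M = 1.79×10⁻³
  soda-lime glass: M = 1.64×10⁻³
  epoxy: M = 1.33×10⁻³
  PEEK: M = 1.18×10⁻³
  low-carbon steel: M = 0.750×10⁻³
Beryllium ranks first.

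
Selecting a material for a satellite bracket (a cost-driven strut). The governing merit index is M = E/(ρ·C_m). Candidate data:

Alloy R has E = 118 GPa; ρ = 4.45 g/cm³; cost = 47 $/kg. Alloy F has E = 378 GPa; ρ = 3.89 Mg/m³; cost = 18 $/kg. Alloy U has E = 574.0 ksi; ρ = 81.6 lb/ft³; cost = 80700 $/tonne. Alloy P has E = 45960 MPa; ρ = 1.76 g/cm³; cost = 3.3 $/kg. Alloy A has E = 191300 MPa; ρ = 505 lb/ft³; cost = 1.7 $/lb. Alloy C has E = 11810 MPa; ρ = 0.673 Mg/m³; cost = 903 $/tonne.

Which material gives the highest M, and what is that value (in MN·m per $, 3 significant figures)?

Normalizing units and computing the index:
  alloy R: E = 118.0 GPa, ρ = 4450 kg/m³, cost = 47.00 $/kg
  alloy F: E = 378.0 GPa, ρ = 3890 kg/m³, cost = 18.00 $/kg
  alloy U: E = 3.958 GPa, ρ = 1307 kg/m³, cost = 80.70 $/kg
  alloy P: E = 45.96 GPa, ρ = 1760 kg/m³, cost = 3.300 $/kg
  alloy A: E = 191.3 GPa, ρ = 8089 kg/m³, cost = 3.748 $/kg
  alloy C: E = 11.81 GPa, ρ = 673.0 kg/m³, cost = 0.9030 $/kg
  alloy C: M = 19.4 MN·m per $
  alloy P: M = 7.91 MN·m per $
  alloy A: M = 6.31 MN·m per $
  alloy F: M = 5.40 MN·m per $
  alloy R: M = 0.564 MN·m per $
  alloy U: M = 0.0375 MN·m per $
Alloy C ranks first.

alloy C, M = 19.4 MN·m per $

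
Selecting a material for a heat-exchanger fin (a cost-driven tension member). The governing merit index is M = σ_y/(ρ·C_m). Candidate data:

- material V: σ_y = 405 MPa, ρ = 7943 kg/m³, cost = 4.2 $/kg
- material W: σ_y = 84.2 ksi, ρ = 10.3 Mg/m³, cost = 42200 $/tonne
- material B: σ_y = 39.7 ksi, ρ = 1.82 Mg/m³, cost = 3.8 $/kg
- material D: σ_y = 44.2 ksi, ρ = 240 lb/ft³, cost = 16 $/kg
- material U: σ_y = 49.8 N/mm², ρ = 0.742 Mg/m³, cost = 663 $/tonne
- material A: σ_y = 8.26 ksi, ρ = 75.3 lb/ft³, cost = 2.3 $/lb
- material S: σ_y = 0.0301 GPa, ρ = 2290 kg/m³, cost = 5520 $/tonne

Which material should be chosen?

material U

After converting to SI:
  material V: σ_y = 405.0 MPa, ρ = 7943 kg/m³, cost = 4.200 $/kg
  material W: σ_y = 580.5 MPa, ρ = 10300 kg/m³, cost = 42.20 $/kg
  material B: σ_y = 273.7 MPa, ρ = 1820 kg/m³, cost = 3.800 $/kg
  material D: σ_y = 304.7 MPa, ρ = 3844 kg/m³, cost = 16.00 $/kg
  material U: σ_y = 49.80 MPa, ρ = 742.0 kg/m³, cost = 0.6630 $/kg
  material A: σ_y = 56.95 MPa, ρ = 1206 kg/m³, cost = 5.071 $/kg
  material S: σ_y = 30.10 MPa, ρ = 2290 kg/m³, cost = 5.520 $/kg
  material U: M = 101 kN·m per $
  material B: M = 39.6 kN·m per $
  material V: M = 12.1 kN·m per $
  material A: M = 9.31 kN·m per $
  material D: M = 4.95 kN·m per $
  material S: M = 2.38 kN·m per $
  material W: M = 1.34 kN·m per $
The maximum is for material U.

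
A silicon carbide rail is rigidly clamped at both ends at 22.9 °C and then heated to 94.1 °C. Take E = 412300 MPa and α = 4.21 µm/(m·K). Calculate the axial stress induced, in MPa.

124 MPa

E = 412300 MPa = 412.3 GPa.
ΔT = 71.20 K. Constrained thermal stress σ = E·α·ΔT = 412.3×10³ MPa × 4.21×10⁻⁶ × 71.20 = 124 MPa (compressive).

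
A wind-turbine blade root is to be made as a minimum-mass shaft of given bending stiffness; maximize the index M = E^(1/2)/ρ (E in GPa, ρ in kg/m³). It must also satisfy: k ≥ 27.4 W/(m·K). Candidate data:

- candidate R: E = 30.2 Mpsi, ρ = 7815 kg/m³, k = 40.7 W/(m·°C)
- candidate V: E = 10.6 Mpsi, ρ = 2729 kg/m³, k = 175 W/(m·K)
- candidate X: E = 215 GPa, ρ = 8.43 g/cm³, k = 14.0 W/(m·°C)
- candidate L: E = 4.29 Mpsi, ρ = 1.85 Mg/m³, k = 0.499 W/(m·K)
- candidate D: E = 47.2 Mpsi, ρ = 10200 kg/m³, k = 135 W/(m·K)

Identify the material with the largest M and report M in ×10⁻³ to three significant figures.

candidate V, M = 3.13×10⁻³

Screen on constraints: k ≥ 27.4 W/(m·K). Survivors: candidate R, candidate V, candidate D.
After converting to SI:
  candidate R: E = 208.2 GPa, ρ = 7815 kg/m³
  candidate V: E = 73.08 GPa, ρ = 2729 kg/m³
  candidate D: E = 325.4 GPa, ρ = 10200 kg/m³
  candidate V: M = 3.13×10⁻³
  candidate R: M = 1.85×10⁻³
  candidate D: M = 1.77×10⁻³
Candidate V ranks first.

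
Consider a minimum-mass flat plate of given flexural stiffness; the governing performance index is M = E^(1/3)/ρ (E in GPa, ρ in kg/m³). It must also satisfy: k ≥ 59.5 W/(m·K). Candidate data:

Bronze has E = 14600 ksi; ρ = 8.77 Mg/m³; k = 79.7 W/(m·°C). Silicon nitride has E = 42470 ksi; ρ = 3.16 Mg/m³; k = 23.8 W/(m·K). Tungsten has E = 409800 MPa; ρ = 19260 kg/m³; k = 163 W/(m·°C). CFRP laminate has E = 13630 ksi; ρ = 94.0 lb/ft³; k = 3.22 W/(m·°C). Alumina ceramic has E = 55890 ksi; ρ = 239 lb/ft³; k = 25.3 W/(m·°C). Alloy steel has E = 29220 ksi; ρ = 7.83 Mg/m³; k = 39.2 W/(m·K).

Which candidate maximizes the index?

bronze

Screen on constraints: k ≥ 59.5 W/(m·K). Survivors: bronze, tungsten.
Normalizing units and computing the index:
  bronze: E = 100.7 GPa, ρ = 8770 kg/m³
  tungsten: E = 409.8 GPa, ρ = 19260 kg/m³
  bronze: M = 0.530×10⁻³
  tungsten: M = 0.386×10⁻³
Bronze ranks first.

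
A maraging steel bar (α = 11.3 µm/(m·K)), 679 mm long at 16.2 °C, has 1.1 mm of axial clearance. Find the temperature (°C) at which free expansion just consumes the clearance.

160 °C

α·L₀·ΔT = 1.1 mm ⇒ ΔT = 1.1 / (11.3×10⁻⁶ × 679.0) = 143.4 K.
T = 16.2 + 143.4 = 159.6 °C.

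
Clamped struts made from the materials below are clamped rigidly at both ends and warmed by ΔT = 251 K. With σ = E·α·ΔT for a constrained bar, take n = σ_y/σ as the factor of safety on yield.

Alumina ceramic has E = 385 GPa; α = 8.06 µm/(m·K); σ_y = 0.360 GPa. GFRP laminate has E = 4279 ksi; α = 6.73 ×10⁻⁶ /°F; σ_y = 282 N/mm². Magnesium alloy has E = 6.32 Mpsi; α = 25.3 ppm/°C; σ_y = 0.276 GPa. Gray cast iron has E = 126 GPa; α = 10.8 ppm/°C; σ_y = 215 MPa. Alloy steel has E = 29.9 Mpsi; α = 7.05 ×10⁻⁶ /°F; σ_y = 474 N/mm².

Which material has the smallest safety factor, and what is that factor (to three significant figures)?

Per material, after unit conversion:
  alumina ceramic: E = 385.0, α = 8.06, σ_y = 360.0 → σ = 779 MPa, n = 0.462
  GFRP laminate: E = 29.50, α = 12.1, σ_y = 282.0 → σ = 89.7 MPa, n = 3.14
  magnesium alloy: E = 43.57, α = 25.3, σ_y = 276.0 → σ = 277 MPa, n = 0.997
  gray cast iron: E = 126.0, α = 10.8, σ_y = 215.0 → σ = 342 MPa, n = 0.629
  alloy steel: E = 206.2, α = 12.7, σ_y = 474.0 → σ = 657 MPa, n = 0.722
Alumina ceramic has the lowest safety factor, n = 0.462.

alumina ceramic, n = 0.462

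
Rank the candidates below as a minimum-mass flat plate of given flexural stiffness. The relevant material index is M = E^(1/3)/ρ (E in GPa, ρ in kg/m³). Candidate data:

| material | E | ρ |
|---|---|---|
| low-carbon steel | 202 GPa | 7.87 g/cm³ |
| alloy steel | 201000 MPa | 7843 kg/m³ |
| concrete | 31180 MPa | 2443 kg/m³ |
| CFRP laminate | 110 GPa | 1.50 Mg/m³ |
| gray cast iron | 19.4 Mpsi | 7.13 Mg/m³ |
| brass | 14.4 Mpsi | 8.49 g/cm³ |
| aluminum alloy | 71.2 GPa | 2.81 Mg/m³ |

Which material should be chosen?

CFRP laminate

Normalizing units and computing the index:
  low-carbon steel: E = 202.0 GPa, ρ = 7870 kg/m³
  alloy steel: E = 201.0 GPa, ρ = 7843 kg/m³
  concrete: E = 31.18 GPa, ρ = 2443 kg/m³
  CFRP laminate: E = 110.0 GPa, ρ = 1500 kg/m³
  gray cast iron: E = 133.8 GPa, ρ = 7130 kg/m³
  brass: E = 99.28 GPa, ρ = 8490 kg/m³
  aluminum alloy: E = 71.20 GPa, ρ = 2810 kg/m³
  CFRP laminate: M = 3.19×10⁻³
  aluminum alloy: M = 1.47×10⁻³
  concrete: M = 1.29×10⁻³
  alloy steel: M = 0.747×10⁻³
  low-carbon steel: M = 0.746×10⁻³
  gray cast iron: M = 0.717×10⁻³
  brass: M = 0.545×10⁻³
CFRP laminate ranks first.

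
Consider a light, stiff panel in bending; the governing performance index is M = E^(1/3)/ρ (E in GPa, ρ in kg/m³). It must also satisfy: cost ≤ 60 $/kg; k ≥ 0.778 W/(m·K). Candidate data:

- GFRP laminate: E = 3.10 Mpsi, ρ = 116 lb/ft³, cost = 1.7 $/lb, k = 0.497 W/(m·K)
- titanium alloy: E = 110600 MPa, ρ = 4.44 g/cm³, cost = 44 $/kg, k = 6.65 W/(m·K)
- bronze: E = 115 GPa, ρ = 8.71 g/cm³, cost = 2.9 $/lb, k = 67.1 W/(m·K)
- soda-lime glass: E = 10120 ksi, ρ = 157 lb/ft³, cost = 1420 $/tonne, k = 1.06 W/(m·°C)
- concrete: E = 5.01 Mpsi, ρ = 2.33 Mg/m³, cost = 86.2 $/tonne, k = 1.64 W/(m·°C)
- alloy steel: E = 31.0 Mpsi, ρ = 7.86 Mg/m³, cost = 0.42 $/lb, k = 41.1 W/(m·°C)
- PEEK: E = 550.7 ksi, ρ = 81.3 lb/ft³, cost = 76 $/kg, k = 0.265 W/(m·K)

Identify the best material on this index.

soda-lime glass

Screen on constraints: cost ≤ 60 $/kg; k ≥ 0.778 W/(m·K). Survivors: titanium alloy, bronze, soda-lime glass, concrete, alloy steel.
Putting every candidate on a common basis:
  titanium alloy: E = 110.6 GPa, ρ = 4440 kg/m³
  bronze: E = 115.0 GPa, ρ = 8710 kg/m³
  soda-lime glass: E = 69.77 GPa, ρ = 2515 kg/m³
  concrete: E = 34.54 GPa, ρ = 2330 kg/m³
  alloy steel: E = 213.7 GPa, ρ = 7860 kg/m³
  soda-lime glass: M = 1.64×10⁻³
  concrete: M = 1.40×10⁻³
  titanium alloy: M = 1.08×10⁻³
  alloy steel: M = 0.761×10⁻³
  bronze: M = 0.558×10⁻³
Soda-lime glass has the largest M.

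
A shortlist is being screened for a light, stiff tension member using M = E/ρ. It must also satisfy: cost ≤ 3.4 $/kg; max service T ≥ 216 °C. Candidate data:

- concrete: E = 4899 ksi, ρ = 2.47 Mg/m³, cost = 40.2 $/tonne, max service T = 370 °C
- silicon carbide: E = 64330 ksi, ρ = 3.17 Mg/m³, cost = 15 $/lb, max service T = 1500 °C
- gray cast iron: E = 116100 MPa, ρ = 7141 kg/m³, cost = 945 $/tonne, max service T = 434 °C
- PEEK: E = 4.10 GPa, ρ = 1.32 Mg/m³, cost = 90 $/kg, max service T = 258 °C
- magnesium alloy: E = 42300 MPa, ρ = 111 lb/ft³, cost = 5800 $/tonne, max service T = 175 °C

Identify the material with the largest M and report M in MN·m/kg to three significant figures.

Screen on constraints: cost ≤ 3.4 $/kg; max service T ≥ 216 °C. Survivors: concrete, gray cast iron.
Normalizing units and computing the index:
  concrete: E = 33.78 GPa, ρ = 2470 kg/m³
  gray cast iron: E = 116.1 GPa, ρ = 7141 kg/m³
  gray cast iron: M = 16.3 MN·m/kg
  concrete: M = 13.7 MN·m/kg
Gray cast iron ranks first.

gray cast iron, M = 16.3 MN·m/kg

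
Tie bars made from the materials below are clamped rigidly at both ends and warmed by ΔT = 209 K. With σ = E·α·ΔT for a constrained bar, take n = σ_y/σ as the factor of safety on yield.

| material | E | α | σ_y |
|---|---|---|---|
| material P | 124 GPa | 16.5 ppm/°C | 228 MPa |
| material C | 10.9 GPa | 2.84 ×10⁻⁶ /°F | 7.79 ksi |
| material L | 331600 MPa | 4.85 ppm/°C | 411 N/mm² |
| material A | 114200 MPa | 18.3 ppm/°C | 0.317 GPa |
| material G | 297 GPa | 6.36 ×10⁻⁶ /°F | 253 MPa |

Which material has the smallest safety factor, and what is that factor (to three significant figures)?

material G, n = 0.356

With everything in SI (GPa, ×10⁻⁶/K, MPa):
  material P: E = 124.0, α = 16.5, σ_y = 228.0 → σ = 428 MPa, n = 0.533
  material C: E = 10.90, α = 5.11, σ_y = 53.71 → σ = 11.6 MPa, n = 4.61
  material L: E = 331.6, α = 4.85, σ_y = 411.0 → σ = 336 MPa, n = 1.22
  material A: E = 114.2, α = 18.3, σ_y = 317.0 → σ = 437 MPa, n = 0.726
  material G: E = 297.0, α = 11.4, σ_y = 253.0 → σ = 711 MPa, n = 0.356
Smallest n: material G with n = 0.356.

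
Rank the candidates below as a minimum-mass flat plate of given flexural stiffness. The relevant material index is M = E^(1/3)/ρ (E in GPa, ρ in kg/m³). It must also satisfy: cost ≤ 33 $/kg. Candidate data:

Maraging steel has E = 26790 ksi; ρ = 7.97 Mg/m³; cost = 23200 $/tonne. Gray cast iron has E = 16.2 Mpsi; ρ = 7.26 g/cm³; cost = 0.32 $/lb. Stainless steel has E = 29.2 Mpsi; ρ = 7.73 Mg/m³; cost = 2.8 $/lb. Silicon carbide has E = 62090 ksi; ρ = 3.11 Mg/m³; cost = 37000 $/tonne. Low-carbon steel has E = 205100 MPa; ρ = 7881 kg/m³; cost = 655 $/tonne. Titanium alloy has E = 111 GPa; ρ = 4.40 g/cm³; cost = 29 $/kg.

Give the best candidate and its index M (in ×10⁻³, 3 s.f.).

titanium alloy, M = 1.09×10⁻³

Screen on constraints: cost ≤ 33 $/kg. Survivors: maraging steel, gray cast iron, stainless steel, low-carbon steel, titanium alloy.
Putting every candidate on a common basis:
  maraging steel: E = 184.7 GPa, ρ = 7970 kg/m³
  gray cast iron: E = 111.7 GPa, ρ = 7260 kg/m³
  stainless steel: E = 201.3 GPa, ρ = 7730 kg/m³
  low-carbon steel: E = 205.1 GPa, ρ = 7881 kg/m³
  titanium alloy: E = 111.0 GPa, ρ = 4400 kg/m³
  titanium alloy: M = 1.09×10⁻³
  stainless steel: M = 0.758×10⁻³
  low-carbon steel: M = 0.748×10⁻³
  maraging steel: M = 0.715×10⁻³
  gray cast iron: M = 0.663×10⁻³
Highest index: titanium alloy.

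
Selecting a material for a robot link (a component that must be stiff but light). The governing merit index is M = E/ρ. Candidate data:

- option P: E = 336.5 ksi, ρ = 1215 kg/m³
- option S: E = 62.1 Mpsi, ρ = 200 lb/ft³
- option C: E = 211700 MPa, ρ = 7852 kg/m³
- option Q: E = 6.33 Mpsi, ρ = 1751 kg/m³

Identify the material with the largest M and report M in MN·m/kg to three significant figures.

option S, M = 134 MN·m/kg

Normalizing units and computing the index:
  option P: E = 2.320 GPa, ρ = 1215 kg/m³
  option S: E = 428.2 GPa, ρ = 3204 kg/m³
  option C: E = 211.7 GPa, ρ = 7852 kg/m³
  option Q: E = 43.64 GPa, ρ = 1751 kg/m³
  option S: M = 134 MN·m/kg
  option C: M = 27.0 MN·m/kg
  option Q: M = 24.9 MN·m/kg
  option P: M = 1.91 MN·m/kg
The maximum is for option S.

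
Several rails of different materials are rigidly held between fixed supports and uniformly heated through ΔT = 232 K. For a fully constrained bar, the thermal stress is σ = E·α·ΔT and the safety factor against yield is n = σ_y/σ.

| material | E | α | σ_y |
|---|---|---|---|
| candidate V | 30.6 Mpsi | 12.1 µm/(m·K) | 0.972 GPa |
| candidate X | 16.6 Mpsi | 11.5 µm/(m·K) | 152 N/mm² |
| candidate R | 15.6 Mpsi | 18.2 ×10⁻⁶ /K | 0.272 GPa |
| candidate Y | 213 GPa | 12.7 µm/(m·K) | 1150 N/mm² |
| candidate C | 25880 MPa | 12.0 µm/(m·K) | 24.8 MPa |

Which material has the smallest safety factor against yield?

candidate C

With everything in SI (GPa, ×10⁻⁶/K, MPa):
  candidate V: E = 211.0, α = 12.1, σ_y = 972.0 → σ = 592 MPa, n = 1.64
  candidate X: E = 114.5, α = 11.5, σ_y = 152.0 → σ = 305 MPa, n = 0.498
  candidate R: E = 107.6, α = 18.2, σ_y = 272.0 → σ = 454 MPa, n = 0.599
  candidate Y: E = 213.0, α = 12.7, σ_y = 1150 → σ = 628 MPa, n = 1.83
  candidate C: E = 25.88, α = 12.0, σ_y = 24.80 → σ = 72.0 MPa, n = 0.344
Candidate C has the lowest safety factor, n = 0.344.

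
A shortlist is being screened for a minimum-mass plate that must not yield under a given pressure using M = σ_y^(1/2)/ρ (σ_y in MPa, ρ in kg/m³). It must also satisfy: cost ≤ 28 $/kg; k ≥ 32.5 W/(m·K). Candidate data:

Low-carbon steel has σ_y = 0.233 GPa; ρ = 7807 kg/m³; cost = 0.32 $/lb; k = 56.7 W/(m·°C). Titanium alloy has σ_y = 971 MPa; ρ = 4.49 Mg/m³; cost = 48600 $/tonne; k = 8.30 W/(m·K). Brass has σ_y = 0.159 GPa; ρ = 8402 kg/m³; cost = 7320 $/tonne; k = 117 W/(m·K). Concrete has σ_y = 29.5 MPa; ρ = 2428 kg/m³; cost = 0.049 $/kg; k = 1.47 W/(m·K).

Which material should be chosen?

Screen on constraints: cost ≤ 28 $/kg; k ≥ 32.5 W/(m·K). Survivors: low-carbon steel, brass.
Convert each candidate to consistent units, then evaluate M:
  low-carbon steel: σ_y = 233.0 MPa, ρ = 7807 kg/m³
  brass: σ_y = 159.0 MPa, ρ = 8402 kg/m³
  low-carbon steel: M = 1.96×10⁻³
  brass: M = 1.50×10⁻³
Low-carbon steel has the largest M.

low-carbon steel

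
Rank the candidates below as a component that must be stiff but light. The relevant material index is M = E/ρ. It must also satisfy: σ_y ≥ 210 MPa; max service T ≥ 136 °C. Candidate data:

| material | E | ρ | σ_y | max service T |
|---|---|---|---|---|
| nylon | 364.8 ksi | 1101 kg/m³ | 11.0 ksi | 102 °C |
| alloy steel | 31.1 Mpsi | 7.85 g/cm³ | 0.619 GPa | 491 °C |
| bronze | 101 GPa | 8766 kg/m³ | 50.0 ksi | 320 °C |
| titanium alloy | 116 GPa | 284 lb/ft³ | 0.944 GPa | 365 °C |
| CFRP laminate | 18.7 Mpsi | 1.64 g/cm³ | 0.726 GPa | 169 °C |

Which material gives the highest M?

CFRP laminate

Screen on constraints: σ_y ≥ 210 MPa; max service T ≥ 136 °C. Survivors: alloy steel, bronze, titanium alloy, CFRP laminate.
In SI units:
  alloy steel: E = 214.4 GPa, ρ = 7850 kg/m³
  bronze: E = 101.0 GPa, ρ = 8766 kg/m³
  titanium alloy: E = 116.0 GPa, ρ = 4549 kg/m³
  CFRP laminate: E = 128.9 GPa, ρ = 1640 kg/m³
  CFRP laminate: M = 78.6 MN·m/kg
  alloy steel: M = 27.3 MN·m/kg
  titanium alloy: M = 25.5 MN·m/kg
  bronze: M = 11.5 MN·m/kg
Highest index: CFRP laminate.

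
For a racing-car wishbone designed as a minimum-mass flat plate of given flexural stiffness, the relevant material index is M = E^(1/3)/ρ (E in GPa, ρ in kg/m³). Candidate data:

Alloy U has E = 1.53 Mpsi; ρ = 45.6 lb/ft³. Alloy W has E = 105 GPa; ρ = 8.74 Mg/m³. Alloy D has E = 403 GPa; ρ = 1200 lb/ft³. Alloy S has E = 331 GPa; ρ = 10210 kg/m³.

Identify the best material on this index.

Normalizing units and computing the index:
  alloy U: E = 10.55 GPa, ρ = 730.4 kg/m³
  alloy W: E = 105.0 GPa, ρ = 8740 kg/m³
  alloy D: E = 403.0 GPa, ρ = 19220 kg/m³
  alloy S: E = 331.0 GPa, ρ = 10210 kg/m³
  alloy U: M = 3.00×10⁻³
  alloy S: M = 0.678×10⁻³
  alloy W: M = 0.540×10⁻³
  alloy D: M = 0.384×10⁻³
Highest index: alloy U.

alloy U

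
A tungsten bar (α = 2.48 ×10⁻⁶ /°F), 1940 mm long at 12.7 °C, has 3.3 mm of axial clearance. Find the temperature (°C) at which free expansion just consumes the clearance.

α = 2.48×10⁻⁶/°F × 9/5 = 4.46×10⁻⁶/K.
α·L₀·ΔT = 3.3 mm ⇒ ΔT = 3.3 / (4.46×10⁻⁶ × 1940.0) = 381.1 K.
T = 12.7 + 381.1 = 393.8 °C.

394 °C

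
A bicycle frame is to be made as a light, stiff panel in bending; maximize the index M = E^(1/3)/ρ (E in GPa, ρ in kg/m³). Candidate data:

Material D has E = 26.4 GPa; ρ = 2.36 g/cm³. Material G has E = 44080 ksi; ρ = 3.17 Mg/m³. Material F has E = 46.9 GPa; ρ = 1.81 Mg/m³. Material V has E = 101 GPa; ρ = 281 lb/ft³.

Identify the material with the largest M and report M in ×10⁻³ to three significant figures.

After converting to SI:
  material D: E = 26.40 GPa, ρ = 2360 kg/m³
  material G: E = 303.9 GPa, ρ = 3170 kg/m³
  material F: E = 46.90 GPa, ρ = 1810 kg/m³
  material V: E = 101.0 GPa, ρ = 4501 kg/m³
  material G: M = 2.12×10⁻³
  material F: M = 1.99×10⁻³
  material D: M = 1.26×10⁻³
  material V: M = 1.03×10⁻³
Material G ranks first.

material G, M = 2.12×10⁻³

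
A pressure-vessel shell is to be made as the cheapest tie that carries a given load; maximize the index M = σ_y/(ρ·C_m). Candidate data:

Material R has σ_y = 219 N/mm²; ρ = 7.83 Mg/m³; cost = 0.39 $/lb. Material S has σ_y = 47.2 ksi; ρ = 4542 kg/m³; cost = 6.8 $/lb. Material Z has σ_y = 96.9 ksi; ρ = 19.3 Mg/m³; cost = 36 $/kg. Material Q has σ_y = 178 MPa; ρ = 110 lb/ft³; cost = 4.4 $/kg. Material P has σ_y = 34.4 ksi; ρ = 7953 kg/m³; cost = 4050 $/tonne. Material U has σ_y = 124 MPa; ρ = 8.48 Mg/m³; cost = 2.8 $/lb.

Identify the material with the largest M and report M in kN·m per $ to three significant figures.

material R, M = 32.5 kN·m per $

Putting every candidate on a common basis:
  material R: σ_y = 219.0 MPa, ρ = 7830 kg/m³, cost = 0.8598 $/kg
  material S: σ_y = 325.4 MPa, ρ = 4542 kg/m³, cost = 14.99 $/kg
  material Z: σ_y = 668.1 MPa, ρ = 19300 kg/m³, cost = 36.00 $/kg
  material Q: σ_y = 178.0 MPa, ρ = 1762 kg/m³, cost = 4.400 $/kg
  material P: σ_y = 237.2 MPa, ρ = 7953 kg/m³, cost = 4.050 $/kg
  material U: σ_y = 124.0 MPa, ρ = 8480 kg/m³, cost = 6.173 $/kg
  material R: M = 32.5 kN·m per $
  material Q: M = 23.0 kN·m per $
  material P: M = 7.36 kN·m per $
  material S: M = 4.78 kN·m per $
  material U: M = 2.37 kN·m per $
  material Z: M = 0.962 kN·m per $
Material R has the largest M.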